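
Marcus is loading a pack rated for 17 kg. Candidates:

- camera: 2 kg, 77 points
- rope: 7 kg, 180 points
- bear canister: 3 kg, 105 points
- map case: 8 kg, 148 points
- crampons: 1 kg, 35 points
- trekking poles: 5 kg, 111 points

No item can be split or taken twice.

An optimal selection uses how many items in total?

4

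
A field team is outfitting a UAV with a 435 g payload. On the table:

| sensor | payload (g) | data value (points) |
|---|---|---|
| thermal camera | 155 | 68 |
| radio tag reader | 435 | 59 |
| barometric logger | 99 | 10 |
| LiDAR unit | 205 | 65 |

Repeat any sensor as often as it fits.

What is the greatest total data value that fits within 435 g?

146

By data value per g: thermal camera 0.44, LiDAR unit 0.32, radio tag reader 0.14 lead.
The ratio ordering already packs tightly: 2×thermal camera + barometric logger, 409 g, 146.
The spare 26 g is too small for any remaining sensor, and no exchange beats 146.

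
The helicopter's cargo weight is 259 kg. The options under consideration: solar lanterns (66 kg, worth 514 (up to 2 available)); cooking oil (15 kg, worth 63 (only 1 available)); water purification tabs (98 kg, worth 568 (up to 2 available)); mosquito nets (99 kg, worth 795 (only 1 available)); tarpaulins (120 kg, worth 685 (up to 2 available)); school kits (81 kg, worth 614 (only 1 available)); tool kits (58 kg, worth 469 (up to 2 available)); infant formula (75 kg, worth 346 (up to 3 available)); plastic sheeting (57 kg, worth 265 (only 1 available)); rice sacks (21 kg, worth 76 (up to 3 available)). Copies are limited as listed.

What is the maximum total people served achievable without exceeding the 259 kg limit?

1966

Greedy by ratio would take cooking oil + mosquito nets + 2×tool kits + rice sacks: 251 kg used, total 1872.
Replace cooking oil and mosquito nets and rice sacks with 2×solar lanterns: the trade gains 94 net, giving 1966 at 248 kg.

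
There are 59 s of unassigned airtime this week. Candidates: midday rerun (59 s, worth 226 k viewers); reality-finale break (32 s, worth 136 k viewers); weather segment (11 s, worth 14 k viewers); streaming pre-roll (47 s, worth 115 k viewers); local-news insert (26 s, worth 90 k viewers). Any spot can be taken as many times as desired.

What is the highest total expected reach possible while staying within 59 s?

Midday rerun uses 59 of the 59 s and totals 226.

226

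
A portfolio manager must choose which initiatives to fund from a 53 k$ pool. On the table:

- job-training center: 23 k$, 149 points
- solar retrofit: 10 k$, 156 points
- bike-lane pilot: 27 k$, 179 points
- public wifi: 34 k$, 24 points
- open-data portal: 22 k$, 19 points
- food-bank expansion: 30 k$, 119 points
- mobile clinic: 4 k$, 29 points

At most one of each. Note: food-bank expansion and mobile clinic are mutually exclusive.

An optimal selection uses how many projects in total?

3

The maximum projected impact within 53 k$ is 364.
solar retrofit + bike-lane pilot + mobile clinic hits 364 at 41 k$.
All optima have 3 projects.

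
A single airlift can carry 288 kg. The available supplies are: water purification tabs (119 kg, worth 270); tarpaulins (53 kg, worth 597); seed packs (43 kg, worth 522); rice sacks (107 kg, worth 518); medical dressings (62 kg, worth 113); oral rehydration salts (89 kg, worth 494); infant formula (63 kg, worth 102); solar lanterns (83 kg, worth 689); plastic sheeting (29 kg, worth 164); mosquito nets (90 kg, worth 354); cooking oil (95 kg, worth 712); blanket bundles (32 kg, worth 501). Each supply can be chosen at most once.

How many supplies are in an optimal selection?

5

Best achievable people served is 2588.
For example seed packs + solar lanterns + plastic sheeting + cooking oil + blanket bundles achieves it, using 282 kg.
All optima have 5 supplies.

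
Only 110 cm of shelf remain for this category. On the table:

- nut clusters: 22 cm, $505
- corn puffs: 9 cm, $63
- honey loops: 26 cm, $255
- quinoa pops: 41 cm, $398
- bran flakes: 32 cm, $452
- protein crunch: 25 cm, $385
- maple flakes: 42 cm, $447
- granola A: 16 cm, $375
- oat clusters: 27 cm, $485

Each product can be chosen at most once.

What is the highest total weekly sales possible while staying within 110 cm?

1880

Taking the top-ratio products first gives nut clusters + corn puffs + protein crunch + granola A + oat clusters for 1813 (99 cm).
Replace protein crunch with bran flakes: the trade gains 67 net, giving 1880 at 106 cm.
That's the maximum — no swap from here does better than 1880.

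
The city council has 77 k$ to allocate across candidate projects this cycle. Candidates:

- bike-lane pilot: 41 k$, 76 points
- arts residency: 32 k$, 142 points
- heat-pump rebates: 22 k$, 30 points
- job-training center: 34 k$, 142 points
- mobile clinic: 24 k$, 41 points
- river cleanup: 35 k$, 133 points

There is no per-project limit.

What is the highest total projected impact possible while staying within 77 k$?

284

Density check — arts residency 4.44, job-training center 4.18, river cleanup 3.80, bike-lane pilot 1.85 are the best per k$.
Best packing: 2×arts residency — 64 k$, 284 total.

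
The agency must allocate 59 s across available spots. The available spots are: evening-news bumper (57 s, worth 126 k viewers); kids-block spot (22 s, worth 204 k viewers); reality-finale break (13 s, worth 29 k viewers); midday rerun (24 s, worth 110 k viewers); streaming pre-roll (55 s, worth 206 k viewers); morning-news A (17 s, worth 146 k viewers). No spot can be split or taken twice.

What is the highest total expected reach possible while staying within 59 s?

The ratio ordering already packs tightly: kids-block spot + reality-finale break + morning-news A, 52 s, 379.

379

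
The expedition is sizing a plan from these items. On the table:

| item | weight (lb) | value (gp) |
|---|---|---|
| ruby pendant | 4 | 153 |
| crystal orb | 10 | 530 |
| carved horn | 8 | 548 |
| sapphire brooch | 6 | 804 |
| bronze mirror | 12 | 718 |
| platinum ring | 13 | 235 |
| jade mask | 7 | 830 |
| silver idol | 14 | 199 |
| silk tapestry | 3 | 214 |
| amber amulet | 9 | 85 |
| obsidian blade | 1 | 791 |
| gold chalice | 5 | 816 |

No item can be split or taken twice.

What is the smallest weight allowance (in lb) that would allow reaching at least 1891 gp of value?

12

Need the lightest bundle worth ≥ 1891.
sapphire brooch + obsidian blade + gold chalice reaches 2411 using 12 lb.
Below 12 lb the best achievable stays under 1891.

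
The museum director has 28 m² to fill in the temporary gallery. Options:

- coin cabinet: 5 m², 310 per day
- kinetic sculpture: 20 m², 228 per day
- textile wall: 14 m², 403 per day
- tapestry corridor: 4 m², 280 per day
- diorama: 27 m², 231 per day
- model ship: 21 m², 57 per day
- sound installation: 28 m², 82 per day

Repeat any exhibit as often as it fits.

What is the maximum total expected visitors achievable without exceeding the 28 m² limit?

Best packing: 7×tapestry corridor — 28 m², 1960 total.
Nothing else within 28 m² beats 1960.

1960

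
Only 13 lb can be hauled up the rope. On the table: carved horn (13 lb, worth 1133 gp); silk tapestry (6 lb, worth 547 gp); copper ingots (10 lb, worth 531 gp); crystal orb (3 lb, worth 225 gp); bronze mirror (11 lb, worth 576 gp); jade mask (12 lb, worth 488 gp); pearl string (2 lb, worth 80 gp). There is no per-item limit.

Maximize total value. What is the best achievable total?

1133

Taking the top-ratio items first gives 2×silk tapestry for 1094 (12 lb).
Replace 2×silk tapestry with carved horn: the trade gains 39 net, giving 1133 at 13 lb.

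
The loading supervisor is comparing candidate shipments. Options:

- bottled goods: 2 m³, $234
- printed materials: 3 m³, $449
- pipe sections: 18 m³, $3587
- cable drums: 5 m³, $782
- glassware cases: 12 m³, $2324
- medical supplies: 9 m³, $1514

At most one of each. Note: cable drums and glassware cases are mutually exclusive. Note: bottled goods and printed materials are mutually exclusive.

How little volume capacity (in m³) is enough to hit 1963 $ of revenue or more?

12

Need the lightest bundle worth ≥ 1963.
Taking glassware cases gives 2324 (≥ 1963) for 12 m³.
Any bundle with less than 12 m³ falls short of 1963.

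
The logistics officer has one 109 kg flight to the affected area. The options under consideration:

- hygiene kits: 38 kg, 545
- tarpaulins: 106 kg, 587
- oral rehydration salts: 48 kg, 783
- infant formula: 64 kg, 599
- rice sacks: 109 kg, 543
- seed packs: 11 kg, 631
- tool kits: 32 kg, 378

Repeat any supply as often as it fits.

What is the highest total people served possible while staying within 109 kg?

5679

Best packing: 9×seed packs — 99 kg, 5679 total.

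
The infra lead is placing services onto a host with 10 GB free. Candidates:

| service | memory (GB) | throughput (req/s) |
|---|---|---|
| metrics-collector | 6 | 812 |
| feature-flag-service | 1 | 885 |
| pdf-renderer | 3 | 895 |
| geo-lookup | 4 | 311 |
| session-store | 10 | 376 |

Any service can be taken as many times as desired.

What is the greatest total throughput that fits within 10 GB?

8850

Best packing: 10×feature-flag-service — 10 GB, 8850 total.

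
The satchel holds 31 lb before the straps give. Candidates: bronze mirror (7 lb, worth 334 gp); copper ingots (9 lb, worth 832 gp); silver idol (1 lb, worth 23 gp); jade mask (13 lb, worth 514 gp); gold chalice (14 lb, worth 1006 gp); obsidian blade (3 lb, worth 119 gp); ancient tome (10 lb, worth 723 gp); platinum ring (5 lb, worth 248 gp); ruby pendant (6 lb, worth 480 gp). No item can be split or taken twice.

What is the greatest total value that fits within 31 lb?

2341

Taking the top-ratio items first gives copper ingots + silver idol + ancient tome + platinum ring + ruby pendant for 2306 (31 lb).
Replace ancient tome and platinum ring with gold chalice: the trade gains 35 net, giving 2341 at 30 lb.
Nothing else within 31 lb beats 2341.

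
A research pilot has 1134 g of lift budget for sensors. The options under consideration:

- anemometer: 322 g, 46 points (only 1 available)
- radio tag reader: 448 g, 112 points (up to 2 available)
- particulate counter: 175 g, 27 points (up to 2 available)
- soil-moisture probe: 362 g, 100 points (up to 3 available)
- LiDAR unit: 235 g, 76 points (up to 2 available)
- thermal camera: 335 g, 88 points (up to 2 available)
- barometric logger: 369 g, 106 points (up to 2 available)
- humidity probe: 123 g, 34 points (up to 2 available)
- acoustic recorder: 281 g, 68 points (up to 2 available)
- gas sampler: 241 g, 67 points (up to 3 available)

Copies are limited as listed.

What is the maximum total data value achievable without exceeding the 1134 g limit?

326

Greedy by ratio would take 2×LiDAR unit + barometric logger + gas sampler: 1080 g used, total 325.
Dropping gas sampler frees 241 g; slotting in acoustic recorder (281 g) lifts the total to 326 at 1120 g.
Every other selection either busts 1134 g or exceeds an availability limit or fails to beat 326.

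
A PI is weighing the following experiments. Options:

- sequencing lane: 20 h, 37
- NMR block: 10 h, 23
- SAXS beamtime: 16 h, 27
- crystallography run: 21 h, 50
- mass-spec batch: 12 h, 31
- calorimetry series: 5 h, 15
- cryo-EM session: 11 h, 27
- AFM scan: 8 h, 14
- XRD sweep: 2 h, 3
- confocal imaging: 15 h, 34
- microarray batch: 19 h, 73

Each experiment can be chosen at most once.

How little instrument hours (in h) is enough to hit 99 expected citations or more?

Need the lightest bundle worth ≥ 99.
Taking cryo-EM session + microarray batch gives 100 (≥ 99) for 30 h.
No combination under 30 h hits 99.

30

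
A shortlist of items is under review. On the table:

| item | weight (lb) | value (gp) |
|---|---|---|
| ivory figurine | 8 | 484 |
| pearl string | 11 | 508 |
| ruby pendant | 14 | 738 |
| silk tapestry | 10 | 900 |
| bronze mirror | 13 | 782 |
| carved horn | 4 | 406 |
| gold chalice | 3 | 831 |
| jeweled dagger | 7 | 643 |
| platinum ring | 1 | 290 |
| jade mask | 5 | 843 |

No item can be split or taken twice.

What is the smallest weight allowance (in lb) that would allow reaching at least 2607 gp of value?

Need the lightest bundle worth ≥ 2607.
Taking gold chalice + jeweled dagger + platinum ring + jade mask gives 2607 (≥ 2607) for 16 lb.
No combination under 16 lb hits 2607.

16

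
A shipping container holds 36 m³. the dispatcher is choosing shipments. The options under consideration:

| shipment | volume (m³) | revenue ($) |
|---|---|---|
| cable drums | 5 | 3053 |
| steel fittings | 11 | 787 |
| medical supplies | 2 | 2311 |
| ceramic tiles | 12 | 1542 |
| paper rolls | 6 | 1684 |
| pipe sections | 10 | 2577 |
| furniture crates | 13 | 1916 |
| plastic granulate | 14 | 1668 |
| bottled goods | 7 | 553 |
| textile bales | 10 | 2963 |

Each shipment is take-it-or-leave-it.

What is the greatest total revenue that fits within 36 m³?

Taking cable drums + medical supplies + paper rolls + pipe sections + textile bales: 33 m³ used, 12588 in revenue.

12588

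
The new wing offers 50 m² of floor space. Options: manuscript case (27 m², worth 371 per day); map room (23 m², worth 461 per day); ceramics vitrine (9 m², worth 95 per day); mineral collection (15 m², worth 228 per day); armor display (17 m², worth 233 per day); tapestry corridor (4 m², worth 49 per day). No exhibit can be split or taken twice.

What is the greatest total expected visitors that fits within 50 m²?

Filling by ratio: map room + mineral collection + tapestry corridor for 738, with 8 m² left unused.
Replace mineral collection and tapestry corridor with manuscript case: the trade gains 94 net, giving 832 at 50 m².

832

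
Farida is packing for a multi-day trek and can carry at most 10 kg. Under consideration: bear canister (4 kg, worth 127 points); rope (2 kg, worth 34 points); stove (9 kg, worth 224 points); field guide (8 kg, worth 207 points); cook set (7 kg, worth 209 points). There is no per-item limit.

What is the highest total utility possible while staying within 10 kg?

288

Taking 2×bear canister + rope: 10 kg used, 288 in utility.
Nothing else within 10 kg beats 288.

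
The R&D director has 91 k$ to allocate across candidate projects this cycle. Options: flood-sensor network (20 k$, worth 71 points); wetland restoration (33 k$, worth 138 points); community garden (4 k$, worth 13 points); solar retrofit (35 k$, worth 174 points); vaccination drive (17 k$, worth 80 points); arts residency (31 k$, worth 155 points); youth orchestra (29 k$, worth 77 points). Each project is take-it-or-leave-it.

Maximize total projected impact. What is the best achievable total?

422

The ratio ordering already packs tightly: community garden + solar retrofit + vaccination drive + arts residency, 87 k$, 422.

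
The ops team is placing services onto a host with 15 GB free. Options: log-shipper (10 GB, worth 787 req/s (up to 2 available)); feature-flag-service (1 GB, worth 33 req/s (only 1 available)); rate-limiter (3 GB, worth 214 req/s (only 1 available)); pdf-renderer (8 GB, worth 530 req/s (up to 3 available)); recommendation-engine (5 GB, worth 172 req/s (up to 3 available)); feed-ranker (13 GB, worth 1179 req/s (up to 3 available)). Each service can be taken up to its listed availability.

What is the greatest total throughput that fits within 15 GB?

1212

Best packing: feature-flag-service + feed-ranker — 14 GB, 1212 total.
The spare 1 GB is too small for any remaining service, and no exchange beats 1212.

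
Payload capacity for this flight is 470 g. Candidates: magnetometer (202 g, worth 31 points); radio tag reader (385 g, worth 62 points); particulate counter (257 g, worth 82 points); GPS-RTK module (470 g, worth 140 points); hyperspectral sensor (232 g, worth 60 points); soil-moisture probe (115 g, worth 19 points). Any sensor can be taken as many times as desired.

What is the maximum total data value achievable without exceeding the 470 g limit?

Density check — particulate counter 0.32, GPS-RTK module 0.30, hyperspectral sensor 0.26, soil-moisture probe 0.17 are the best per g.
Greedy by ratio would take particulate counter + soil-moisture probe: 372 g used, total 101.
The 372 g tied up in particulate counter and soil-moisture probe is better spent on GPS-RTK module — total rises to 140 (470 g).
That's the maximum — no swap from here does better than 140.

140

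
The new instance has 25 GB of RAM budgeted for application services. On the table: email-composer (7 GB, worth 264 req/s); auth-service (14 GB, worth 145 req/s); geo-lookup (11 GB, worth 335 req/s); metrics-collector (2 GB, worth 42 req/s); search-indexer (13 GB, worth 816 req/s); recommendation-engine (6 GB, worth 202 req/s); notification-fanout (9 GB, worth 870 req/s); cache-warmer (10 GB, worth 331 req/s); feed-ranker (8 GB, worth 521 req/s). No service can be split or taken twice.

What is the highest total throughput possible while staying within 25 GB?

Taking the top-ratio services first gives email-composer + notification-fanout + feed-ranker for 1655 (24 GB).
Dropping email-composer and feed-ranker frees 15 GB; slotting in metrics-collector + search-indexer (15 GB) lifts the total to 1728 at 24 GB.
Next best is search-indexer + notification-fanout at 1686 (22 GB) — short by 42.

1728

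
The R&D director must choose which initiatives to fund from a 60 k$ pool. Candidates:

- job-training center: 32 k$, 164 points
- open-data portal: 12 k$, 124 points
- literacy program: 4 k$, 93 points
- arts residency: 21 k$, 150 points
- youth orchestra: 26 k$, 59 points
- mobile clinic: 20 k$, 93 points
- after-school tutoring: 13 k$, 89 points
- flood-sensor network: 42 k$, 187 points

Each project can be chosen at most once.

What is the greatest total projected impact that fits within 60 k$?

The ratio heuristic lands on open-data portal + literacy program + arts residency + after-school tutoring (456) but leaves 10 k$ idle.
Replace after-school tutoring with mobile clinic: the trade gains 4 net, giving 460 at 57 k$.

460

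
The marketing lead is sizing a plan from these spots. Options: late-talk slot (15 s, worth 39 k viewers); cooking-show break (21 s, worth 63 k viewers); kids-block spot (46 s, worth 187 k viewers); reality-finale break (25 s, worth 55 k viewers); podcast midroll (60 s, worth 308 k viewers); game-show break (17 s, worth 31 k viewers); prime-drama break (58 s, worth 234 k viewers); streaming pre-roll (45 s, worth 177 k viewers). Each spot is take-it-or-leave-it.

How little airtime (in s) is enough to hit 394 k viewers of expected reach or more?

Need the lightest bundle worth ≥ 394.
late-talk slot + cooking-show break + podcast midroll: 410 expected reach at 96 s.
No combination under 96 s hits 394.

96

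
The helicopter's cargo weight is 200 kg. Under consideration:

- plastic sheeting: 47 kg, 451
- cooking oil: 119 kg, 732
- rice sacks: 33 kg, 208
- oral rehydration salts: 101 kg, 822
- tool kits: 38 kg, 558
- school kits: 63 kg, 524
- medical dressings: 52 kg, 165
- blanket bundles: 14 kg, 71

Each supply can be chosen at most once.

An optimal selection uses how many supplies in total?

Optimal total is 1902.
For example plastic sheeting + oral rehydration salts + tool kits + blanket bundles achieves it, using 200 kg.
Any selection reaching 1902 contains exactly 4 supplies.

4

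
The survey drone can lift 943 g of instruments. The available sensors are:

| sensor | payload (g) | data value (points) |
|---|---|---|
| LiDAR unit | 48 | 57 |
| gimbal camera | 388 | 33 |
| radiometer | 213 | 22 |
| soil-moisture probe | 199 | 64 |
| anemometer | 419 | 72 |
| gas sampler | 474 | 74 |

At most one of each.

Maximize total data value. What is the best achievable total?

217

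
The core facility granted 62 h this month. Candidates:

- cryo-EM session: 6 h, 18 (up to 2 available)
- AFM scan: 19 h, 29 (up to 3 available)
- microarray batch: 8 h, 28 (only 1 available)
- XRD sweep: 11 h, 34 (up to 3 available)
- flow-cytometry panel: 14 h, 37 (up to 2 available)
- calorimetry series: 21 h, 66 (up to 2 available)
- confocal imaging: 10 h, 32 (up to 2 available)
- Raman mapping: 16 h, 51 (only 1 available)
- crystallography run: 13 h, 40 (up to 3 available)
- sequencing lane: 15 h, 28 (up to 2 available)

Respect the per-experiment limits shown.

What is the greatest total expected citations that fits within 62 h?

Taking the top-ratio experiments first gives cryo-EM session + microarray batch + XRD sweep + 2×confocal imaging + Raman mapping for 195 (61 h).
Reworking the packing: microarray batch + calorimetry series + 2×confocal imaging + crystallography run uses 62 h and improves the total to 198.
No other feasible combination exceeds 198.

198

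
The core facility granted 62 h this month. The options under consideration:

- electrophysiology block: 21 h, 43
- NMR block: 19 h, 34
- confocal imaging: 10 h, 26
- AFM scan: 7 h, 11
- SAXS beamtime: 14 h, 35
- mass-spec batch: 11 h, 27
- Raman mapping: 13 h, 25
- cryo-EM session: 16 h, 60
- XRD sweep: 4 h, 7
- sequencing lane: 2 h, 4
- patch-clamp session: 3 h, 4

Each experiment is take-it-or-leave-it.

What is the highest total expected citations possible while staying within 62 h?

166

A density-first pass picks confocal imaging + SAXS beamtime + mass-spec batch + cryo-EM session + XRD sweep + sequencing lane + patch-clamp session — 163 at 60 h.
The 5 h tied up in sequencing lane and patch-clamp session is better spent on AFM scan — total rises to 166 (62 h).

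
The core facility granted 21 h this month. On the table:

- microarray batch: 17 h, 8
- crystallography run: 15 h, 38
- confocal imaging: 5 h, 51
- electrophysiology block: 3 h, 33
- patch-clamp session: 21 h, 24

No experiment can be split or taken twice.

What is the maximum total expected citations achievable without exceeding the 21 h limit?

89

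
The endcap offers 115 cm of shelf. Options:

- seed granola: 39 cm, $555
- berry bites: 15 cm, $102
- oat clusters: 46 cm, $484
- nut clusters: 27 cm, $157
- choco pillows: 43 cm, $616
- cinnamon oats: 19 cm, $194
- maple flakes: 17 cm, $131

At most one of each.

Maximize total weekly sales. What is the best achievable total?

1404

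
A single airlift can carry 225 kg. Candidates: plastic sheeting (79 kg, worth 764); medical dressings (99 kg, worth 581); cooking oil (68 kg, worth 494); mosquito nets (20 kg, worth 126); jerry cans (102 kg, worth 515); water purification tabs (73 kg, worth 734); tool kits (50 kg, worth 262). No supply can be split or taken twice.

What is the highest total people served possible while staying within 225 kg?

By people served per kg: water purification tabs 10.05, plastic sheeting 9.67, cooking oil 7.26, mosquito nets 6.30 lead.
Best packing: plastic sheeting + cooking oil + water purification tabs — 220 kg, 1992 total.

1992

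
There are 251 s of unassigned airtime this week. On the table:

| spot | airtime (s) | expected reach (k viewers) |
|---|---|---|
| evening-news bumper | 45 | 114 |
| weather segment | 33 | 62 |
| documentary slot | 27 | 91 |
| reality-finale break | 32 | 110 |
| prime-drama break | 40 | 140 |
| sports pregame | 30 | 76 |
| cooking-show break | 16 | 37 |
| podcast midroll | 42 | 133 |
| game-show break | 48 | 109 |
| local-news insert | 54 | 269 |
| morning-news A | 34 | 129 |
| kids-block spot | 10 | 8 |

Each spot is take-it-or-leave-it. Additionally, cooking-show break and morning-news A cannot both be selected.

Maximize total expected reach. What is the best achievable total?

Evening-news bumper + reality-finale break + prime-drama break + podcast midroll + local-news insert + morning-news A uses 247 of the 251 s and totals 895.
Runner-up reality-finale break + prime-drama break + podcast midroll + game-show break + local-news insert + morning-news A tops out at 890.

895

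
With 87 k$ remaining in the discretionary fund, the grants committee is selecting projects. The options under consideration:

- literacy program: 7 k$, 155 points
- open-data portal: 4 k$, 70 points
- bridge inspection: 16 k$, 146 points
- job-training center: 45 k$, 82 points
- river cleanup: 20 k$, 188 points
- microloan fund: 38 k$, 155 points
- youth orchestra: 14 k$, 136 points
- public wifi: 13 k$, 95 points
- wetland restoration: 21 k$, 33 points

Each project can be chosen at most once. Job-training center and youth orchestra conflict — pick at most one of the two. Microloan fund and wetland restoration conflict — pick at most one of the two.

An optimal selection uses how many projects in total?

The maximum projected impact within 87 k$ is 790.
One optimal bundle: literacy program + open-data portal + bridge inspection + river cleanup + youth orchestra + public wifi (74 k$).
Every optimal selection uses 6 projects.

6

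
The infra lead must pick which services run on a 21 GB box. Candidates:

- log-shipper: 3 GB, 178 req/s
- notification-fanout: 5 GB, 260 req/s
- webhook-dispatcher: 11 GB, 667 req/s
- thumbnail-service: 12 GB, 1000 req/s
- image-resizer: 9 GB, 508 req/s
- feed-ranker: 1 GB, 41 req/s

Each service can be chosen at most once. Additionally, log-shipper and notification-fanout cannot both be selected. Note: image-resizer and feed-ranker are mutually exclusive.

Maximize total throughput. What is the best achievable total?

Thumbnail-service + image-resizer uses 21 of the 21 GB and totals 1508.

1508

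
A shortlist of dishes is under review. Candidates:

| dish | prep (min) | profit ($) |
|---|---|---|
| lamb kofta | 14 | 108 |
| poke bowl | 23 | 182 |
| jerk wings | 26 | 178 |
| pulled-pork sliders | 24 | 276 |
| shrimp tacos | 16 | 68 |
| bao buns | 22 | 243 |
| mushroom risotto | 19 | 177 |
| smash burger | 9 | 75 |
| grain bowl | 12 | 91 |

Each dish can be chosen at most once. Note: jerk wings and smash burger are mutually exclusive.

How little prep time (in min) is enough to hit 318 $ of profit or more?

Need the lightest bundle worth ≥ 318.
bao buns + smash burger reaches 318 using 31 min.
Any bundle with less than 31 min falls short of 318.

31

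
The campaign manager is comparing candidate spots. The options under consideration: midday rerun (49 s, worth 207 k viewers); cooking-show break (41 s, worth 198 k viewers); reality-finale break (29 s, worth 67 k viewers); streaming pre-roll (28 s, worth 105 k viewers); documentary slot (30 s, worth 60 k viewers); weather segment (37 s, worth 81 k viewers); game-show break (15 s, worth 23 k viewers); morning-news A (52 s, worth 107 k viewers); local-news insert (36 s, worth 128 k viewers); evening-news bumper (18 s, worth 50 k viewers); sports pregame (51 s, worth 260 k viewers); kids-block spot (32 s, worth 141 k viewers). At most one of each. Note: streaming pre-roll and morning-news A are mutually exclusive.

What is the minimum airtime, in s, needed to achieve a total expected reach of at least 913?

Minimise s subject to total expected reach ≥ 913.
midday rerun + cooking-show break + local-news insert + sports pregame + kids-block spot: 934 expected reach at 209 s.
Any bundle with less than 209 s falls short of 913.

209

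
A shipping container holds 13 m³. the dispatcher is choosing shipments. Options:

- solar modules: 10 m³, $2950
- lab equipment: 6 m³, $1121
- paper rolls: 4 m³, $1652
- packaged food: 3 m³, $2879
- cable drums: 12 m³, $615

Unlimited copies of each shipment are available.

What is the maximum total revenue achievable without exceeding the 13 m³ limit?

11516

Ranking by ratio (revenue/m³): packaged food 959.67, paper rolls 413.00, solar modules 295.00, lab equipment 186.83.
Best packing: 4×packaged food — 12 m³, 11516 total.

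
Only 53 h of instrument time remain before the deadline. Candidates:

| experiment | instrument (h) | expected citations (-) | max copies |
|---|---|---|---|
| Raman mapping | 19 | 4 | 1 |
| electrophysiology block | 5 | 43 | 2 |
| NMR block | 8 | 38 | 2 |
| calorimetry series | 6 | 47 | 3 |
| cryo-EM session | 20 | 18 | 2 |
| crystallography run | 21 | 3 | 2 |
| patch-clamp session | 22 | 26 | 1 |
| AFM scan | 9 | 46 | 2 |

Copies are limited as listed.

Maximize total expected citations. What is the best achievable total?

By expected citations per h: electrophysiology block 8.60, calorimetry series 7.83, AFM scan 5.11 lead.
Taking the top-ratio experiments first gives 2×electrophysiology block + 3×calorimetry series + 2×AFM scan for 319 (46 h).
Dropping AFM scan frees 9 h; slotting in 2×NMR block (16 h) lifts the total to 349 at 53 h.

349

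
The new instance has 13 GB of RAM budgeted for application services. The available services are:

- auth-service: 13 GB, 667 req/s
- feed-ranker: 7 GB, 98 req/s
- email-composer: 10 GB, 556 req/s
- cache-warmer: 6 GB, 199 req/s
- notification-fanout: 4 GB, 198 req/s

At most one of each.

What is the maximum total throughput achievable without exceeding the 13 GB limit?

Greedy by ratio would take email-composer: 10 GB used, total 556.
Replace email-composer with auth-service: the trade gains 111 net, giving 667 at 13 GB.
Every other selection either busts 13 GB or fails to beat 667.

667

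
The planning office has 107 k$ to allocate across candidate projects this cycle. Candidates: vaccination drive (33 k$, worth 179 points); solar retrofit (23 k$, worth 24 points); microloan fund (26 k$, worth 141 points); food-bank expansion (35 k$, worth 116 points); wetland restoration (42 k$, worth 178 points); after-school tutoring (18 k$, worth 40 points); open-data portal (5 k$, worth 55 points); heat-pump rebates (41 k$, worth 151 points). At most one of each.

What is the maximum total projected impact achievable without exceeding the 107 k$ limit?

553

By projected impact per k$: open-data portal 11.00, vaccination drive 5.42, microloan fund 5.42 lead.
The ratio ordering already packs tightly: vaccination drive + microloan fund + wetland restoration + open-data portal, 106 k$, 553.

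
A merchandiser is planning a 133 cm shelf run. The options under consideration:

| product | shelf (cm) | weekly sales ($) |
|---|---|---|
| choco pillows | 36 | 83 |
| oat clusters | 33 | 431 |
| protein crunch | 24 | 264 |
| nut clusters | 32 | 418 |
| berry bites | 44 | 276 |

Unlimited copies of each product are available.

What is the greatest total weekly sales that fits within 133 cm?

1724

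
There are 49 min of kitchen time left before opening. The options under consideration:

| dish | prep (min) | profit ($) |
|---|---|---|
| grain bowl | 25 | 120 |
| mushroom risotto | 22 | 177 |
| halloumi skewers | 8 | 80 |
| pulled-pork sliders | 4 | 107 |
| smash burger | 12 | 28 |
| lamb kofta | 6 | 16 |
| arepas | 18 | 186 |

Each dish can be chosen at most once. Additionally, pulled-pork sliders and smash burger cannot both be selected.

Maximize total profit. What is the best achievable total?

470

Mushroom risotto + pulled-pork sliders + arepas uses 44 of the 49 min and totals 470.
The closest alternative, mushroom risotto + halloumi skewers + arepas, reaches only 443.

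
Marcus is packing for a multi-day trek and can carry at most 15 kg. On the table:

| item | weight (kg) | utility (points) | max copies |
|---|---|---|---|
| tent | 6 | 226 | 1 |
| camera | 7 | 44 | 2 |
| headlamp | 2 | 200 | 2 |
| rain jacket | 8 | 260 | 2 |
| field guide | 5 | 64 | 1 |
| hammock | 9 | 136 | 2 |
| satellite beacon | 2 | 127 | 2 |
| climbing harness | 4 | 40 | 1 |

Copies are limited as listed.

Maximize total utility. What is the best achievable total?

880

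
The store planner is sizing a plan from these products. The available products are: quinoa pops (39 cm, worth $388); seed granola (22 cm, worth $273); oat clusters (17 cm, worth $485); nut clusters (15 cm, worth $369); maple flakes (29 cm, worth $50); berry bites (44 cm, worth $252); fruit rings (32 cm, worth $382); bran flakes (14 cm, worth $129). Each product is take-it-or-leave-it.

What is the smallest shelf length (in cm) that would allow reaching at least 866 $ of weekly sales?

46

Need the lightest bundle worth ≥ 866.
oat clusters + nut clusters + bran flakes reaches 983 using 46 cm.
No combination under 46 cm hits 866.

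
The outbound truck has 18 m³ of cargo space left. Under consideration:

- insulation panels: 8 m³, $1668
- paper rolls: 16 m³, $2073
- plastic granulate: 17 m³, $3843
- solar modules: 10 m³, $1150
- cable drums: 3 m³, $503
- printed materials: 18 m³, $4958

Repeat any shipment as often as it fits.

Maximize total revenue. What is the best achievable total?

Best packing: printed materials — 18 m³, 4958 total.

4958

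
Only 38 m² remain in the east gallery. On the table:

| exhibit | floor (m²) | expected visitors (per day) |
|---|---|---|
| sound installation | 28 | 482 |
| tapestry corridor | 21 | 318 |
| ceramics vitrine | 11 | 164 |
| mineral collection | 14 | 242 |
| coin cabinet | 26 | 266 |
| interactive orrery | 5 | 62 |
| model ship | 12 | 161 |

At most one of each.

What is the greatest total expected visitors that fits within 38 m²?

567

Ranking by ratio (expected visitors/m²): mineral collection 17.29, sound installation 17.21, tapestry corridor 15.14.
The ratio heuristic lands on tapestry corridor + mineral collection (560) but leaves 3 m² idle.
Dropping tapestry corridor frees 21 m²; slotting in ceramics vitrine + model ship (23 m²) lifts the total to 567 at 37 m².
That's the maximum — no swap from here does better than 567.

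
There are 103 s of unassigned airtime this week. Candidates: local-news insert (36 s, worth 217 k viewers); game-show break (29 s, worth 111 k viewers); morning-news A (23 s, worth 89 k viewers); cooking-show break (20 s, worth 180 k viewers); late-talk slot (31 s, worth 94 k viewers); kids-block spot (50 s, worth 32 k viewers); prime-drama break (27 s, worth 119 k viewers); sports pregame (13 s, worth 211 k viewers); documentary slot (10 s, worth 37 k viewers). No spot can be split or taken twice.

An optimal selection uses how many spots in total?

5

The maximum expected reach within 103 s is 734.
For example local-news insert + morning-news A + cooking-show break + sports pregame + documentary slot achieves it, using 102 s.
Any selection reaching 734 contains exactly 5 spots.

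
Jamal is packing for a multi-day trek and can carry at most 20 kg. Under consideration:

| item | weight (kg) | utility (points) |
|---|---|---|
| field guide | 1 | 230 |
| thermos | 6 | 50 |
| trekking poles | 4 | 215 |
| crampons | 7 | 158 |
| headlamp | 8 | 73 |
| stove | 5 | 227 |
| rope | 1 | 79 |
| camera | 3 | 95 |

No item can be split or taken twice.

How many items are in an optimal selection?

5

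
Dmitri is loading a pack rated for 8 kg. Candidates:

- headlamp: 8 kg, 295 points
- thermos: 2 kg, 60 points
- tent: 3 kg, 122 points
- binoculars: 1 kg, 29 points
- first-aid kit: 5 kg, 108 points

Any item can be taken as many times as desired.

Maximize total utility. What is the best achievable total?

304

By utility per kg: tent 40.67, headlamp 36.88, thermos 30.00, binoculars 29.00 lead.
Thermos + 2×tent uses 8 of the 8 kg and totals 304.
That's the maximum — no swap from here does better than 304.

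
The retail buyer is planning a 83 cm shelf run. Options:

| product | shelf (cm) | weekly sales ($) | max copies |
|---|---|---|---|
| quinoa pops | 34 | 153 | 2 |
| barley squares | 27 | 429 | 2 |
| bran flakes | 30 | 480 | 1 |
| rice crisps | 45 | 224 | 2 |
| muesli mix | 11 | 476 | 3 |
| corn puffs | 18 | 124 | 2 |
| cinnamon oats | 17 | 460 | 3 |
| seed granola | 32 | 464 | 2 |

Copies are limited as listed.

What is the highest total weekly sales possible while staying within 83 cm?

By weekly sales per cm: muesli mix 43.27, cinnamon oats 27.06, bran flakes 16.00, barley squares 15.89 lead.
Greedy by ratio would take 3×muesli mix + 2×cinnamon oats: 67 cm used, total 2348.
The 17 cm tied up in cinnamon oats is better spent on bran flakes — total rises to 2368 (80 cm).
Every other selection either busts 83 cm or exceeds an availability limit or fails to beat 2368.

2368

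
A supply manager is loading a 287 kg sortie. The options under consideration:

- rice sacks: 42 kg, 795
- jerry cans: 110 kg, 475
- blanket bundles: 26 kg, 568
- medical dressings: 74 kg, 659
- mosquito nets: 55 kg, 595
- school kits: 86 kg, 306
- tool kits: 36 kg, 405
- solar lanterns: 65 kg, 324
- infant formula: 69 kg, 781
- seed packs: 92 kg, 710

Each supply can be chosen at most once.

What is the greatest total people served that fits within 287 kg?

Filling by ratio: rice sacks + blanket bundles + mosquito nets + tool kits + infant formula for 3144, with 59 kg left unused.
Dropping tool kits frees 36 kg; slotting in seed packs (92 kg) lifts the total to 3449 at 284 kg.
No other feasible combination exceeds 3449.

3449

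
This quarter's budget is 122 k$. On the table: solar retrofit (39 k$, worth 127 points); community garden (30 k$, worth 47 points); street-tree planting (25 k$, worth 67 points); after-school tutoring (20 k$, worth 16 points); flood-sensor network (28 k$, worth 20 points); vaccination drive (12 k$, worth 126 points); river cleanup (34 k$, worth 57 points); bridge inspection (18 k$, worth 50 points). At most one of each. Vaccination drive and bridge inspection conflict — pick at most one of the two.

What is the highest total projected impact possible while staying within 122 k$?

Ranking by ratio (projected impact/k$): vaccination drive 10.50, solar retrofit 3.26, bridge inspection 2.78.
Best packing: solar retrofit + street-tree planting + vaccination drive + river cleanup — 110 k$, 377 total.

377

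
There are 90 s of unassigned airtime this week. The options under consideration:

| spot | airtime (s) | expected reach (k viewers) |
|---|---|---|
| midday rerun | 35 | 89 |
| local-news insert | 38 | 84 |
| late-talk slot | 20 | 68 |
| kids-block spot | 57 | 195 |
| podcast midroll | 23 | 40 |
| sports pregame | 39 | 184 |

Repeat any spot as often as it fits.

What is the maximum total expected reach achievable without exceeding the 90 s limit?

Ranking by ratio (expected reach/s): sports pregame 4.72, kids-block spot 3.42, late-talk slot 3.40.
Best packing: 2×sports pregame — 78 s, 368 total.
Every other selection either busts 90 s or fails to beat 368.

368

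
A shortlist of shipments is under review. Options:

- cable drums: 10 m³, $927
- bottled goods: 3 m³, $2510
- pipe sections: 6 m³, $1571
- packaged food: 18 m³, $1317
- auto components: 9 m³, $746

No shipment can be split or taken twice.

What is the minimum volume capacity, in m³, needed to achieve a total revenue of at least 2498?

3

Minimise m³ subject to total revenue ≥ 2498.
bottled goods: 2510 revenue at 3 m³.
Below 3 m³ the best achievable stays under 2498.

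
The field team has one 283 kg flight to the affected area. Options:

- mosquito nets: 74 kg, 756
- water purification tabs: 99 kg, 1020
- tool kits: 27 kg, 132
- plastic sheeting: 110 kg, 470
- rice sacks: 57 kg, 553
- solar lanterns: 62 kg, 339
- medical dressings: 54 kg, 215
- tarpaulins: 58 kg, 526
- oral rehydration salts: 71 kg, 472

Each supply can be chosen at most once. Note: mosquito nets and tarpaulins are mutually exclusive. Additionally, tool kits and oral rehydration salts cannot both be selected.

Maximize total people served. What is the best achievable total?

The ratio ordering already packs tightly: mosquito nets + water purification tabs + tool kits + rice sacks, 257 kg, 2461.
Next best is water purification tabs + rice sacks + solar lanterns + tarpaulins at 2438 (276 kg) — short by 23.

2461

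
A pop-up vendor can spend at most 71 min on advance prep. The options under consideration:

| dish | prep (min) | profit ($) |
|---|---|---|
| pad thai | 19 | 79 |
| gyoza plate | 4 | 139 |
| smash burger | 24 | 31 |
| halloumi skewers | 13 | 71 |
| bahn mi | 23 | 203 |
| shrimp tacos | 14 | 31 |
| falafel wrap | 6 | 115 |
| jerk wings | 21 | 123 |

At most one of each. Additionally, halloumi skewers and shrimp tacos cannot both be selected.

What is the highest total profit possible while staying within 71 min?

651

Gyoza plate + halloumi skewers + bahn mi + falafel wrap + jerk wings uses 67 of the 71 min and totals 651.
The closest alternative, gyoza plate + bahn mi + shrimp tacos + falafel wrap + jerk wings, reaches only 611.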